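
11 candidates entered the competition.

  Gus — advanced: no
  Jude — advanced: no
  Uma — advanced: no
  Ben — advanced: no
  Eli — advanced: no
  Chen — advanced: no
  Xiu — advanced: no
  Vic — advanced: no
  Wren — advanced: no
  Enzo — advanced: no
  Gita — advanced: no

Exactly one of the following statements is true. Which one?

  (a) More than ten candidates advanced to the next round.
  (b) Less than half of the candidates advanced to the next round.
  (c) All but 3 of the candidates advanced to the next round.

(b)

|A| = 11, |A ∩ B| = 0, |A ∖ B| = 11.
(a) requires |A ∩ B| > 10: false.
(b) requires |A ∩ B| < |A ∖ B|: true.
(c) requires |A ∖ B| = 3: false.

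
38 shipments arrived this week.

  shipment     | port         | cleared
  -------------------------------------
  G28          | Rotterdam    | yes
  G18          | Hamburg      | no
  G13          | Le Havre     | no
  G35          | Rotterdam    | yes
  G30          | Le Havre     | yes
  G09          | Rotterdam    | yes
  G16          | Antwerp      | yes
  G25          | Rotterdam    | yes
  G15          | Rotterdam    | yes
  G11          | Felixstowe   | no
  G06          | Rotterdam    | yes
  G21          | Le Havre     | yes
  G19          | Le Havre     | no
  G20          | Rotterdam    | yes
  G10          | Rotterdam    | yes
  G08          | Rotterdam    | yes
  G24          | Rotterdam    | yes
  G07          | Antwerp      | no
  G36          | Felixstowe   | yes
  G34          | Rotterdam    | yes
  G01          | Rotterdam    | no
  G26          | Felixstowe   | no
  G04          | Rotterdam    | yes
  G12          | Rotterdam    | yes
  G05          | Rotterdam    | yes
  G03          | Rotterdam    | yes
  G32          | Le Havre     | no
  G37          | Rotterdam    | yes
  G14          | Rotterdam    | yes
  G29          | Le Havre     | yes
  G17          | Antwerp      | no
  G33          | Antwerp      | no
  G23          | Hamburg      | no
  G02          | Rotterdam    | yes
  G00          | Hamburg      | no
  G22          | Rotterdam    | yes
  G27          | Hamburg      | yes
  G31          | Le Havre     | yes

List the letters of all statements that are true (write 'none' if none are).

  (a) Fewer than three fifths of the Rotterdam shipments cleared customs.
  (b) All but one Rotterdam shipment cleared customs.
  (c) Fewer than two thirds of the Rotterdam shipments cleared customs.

|A| = 20, |A ∩ B| = 19, |A ∖ B| = 1.
(a) |A ∩ B| / |A| < 3/5: fails.
(b) |A ∖ B| = 1: holds.
(c) |A ∩ B| / |A| < 2/3: fails.

(b)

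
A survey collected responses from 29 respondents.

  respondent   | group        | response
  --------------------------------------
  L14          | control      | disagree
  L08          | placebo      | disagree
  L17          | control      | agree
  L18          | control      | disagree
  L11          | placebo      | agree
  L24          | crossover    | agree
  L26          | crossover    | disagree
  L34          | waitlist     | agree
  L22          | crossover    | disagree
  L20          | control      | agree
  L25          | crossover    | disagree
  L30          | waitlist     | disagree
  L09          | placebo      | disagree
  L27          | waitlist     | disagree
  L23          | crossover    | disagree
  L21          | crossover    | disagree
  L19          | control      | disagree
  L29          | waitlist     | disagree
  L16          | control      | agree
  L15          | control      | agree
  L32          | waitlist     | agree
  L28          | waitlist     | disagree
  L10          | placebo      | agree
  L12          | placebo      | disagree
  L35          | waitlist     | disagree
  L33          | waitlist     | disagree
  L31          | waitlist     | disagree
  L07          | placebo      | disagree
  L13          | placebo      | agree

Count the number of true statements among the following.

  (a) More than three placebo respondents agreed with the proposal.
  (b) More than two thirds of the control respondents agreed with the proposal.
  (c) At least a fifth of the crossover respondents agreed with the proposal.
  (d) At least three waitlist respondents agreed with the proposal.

(a) placebo: |A| = 7, |A ∩ B| = 3; needs |A ∩ B| > 3 — false.
(b) control: |A| = 7, |A ∩ B| = 4; needs |A ∩ B| / |A| > 2/3 — false.
(c) crossover: |A| = 6, |A ∩ B| = 1; needs |A ∩ B| / |A| ≥ 1/5 — false.
(d) waitlist: |A| = 9, |A ∩ B| = 2; needs |A ∩ B| ≥ 3 — false.

0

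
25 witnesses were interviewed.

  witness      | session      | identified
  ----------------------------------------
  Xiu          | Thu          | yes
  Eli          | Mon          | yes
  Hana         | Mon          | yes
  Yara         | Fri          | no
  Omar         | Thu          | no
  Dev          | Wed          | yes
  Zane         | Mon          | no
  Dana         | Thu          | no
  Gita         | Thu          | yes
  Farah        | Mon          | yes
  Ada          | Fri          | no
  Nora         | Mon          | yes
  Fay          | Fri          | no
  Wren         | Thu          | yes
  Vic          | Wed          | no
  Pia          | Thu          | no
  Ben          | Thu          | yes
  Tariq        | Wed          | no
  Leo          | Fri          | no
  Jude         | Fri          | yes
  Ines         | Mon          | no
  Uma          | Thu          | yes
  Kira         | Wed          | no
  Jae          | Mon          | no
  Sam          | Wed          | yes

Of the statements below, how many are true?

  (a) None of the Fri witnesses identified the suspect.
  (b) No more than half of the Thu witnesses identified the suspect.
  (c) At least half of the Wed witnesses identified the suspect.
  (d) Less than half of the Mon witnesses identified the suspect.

(a) Fri: |A| = 5, |A ∩ B| = 1; needs A ∩ B = ∅ (|A ∩ B| = 0) — false.
(b) Thu: |A| = 8, |A ∩ B| = 5; needs |A ∩ B| ≤ |A ∖ B| — false.
(c) Wed: |A| = 5, |A ∩ B| = 2; needs |A ∩ B| ≥ |A ∖ B| — false.
(d) Mon: |A| = 7, |A ∩ B| = 4; needs |A ∩ B| < |A ∖ B| — false.

0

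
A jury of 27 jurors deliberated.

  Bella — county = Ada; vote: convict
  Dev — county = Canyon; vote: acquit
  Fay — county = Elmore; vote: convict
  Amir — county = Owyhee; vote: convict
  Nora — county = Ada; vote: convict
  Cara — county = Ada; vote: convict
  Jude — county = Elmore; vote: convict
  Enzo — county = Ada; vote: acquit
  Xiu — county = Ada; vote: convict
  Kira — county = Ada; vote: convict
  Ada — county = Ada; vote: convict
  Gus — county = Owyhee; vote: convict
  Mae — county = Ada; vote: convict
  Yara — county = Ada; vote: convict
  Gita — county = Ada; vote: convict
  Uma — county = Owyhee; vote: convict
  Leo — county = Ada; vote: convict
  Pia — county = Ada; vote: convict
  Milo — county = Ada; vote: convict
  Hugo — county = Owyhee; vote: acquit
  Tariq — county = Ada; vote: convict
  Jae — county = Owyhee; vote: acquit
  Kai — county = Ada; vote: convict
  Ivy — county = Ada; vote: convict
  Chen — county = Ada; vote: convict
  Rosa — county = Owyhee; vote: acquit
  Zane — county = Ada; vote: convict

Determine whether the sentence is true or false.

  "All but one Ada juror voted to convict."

True

The determiner here denotes the relation: |A ∖ B| = 1.
|A| = 18, |A ∩ B| = 17, |A ∖ B| = 1.
|A ∖ B| = 1, so the statement is true.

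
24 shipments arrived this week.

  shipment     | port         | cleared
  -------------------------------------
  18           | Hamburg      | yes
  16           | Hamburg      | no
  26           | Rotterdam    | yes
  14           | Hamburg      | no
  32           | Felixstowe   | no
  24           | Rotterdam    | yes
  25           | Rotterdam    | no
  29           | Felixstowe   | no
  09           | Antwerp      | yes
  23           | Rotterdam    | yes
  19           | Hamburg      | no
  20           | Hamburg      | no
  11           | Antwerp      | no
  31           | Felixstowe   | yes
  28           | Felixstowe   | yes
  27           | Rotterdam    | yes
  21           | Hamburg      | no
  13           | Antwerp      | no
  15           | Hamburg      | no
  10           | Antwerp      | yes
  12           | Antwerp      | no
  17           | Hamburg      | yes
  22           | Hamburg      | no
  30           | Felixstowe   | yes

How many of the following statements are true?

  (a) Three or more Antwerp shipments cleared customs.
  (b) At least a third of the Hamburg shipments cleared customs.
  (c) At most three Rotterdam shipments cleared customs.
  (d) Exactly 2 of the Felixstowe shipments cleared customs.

0

(a) Antwerp: |A| = 5, |A ∩ B| = 2; needs |A ∩ B| ≥ 3 — false.
(b) Hamburg: |A| = 9, |A ∩ B| = 2; needs |A ∩ B| / |A| ≥ 1/3 — false.
(c) Rotterdam: |A| = 5, |A ∩ B| = 4; needs |A ∩ B| ≤ 3 — false.
(d) Felixstowe: |A| = 5, |A ∩ B| = 3; needs |A ∩ B| = 2 — false.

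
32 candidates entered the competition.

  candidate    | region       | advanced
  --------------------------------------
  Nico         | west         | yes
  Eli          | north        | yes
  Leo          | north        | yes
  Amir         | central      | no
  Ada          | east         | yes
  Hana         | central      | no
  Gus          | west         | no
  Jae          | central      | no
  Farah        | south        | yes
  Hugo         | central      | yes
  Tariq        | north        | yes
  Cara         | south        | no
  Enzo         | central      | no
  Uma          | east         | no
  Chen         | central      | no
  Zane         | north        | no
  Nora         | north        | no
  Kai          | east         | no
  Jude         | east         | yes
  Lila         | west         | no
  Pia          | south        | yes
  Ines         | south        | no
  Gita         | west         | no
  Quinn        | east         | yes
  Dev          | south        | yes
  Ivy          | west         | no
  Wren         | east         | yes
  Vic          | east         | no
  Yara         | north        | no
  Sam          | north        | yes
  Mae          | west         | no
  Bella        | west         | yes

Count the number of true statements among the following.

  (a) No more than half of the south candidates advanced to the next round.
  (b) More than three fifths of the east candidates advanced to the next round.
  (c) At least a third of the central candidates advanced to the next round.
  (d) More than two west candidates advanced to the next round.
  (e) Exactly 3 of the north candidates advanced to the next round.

0

(a) south: |A| = 5, |A ∩ B| = 3; needs |A ∩ B| ≤ |A ∖ B| — false.
(b) east: |A| = 7, |A ∩ B| = 4; needs |A ∩ B| / |A| > 3/5 — false.
(c) central: |A| = 6, |A ∩ B| = 1; needs |A ∩ B| / |A| ≥ 1/3 — false.
(d) west: |A| = 7, |A ∩ B| = 2; needs |A ∩ B| > 2 — false.
(e) north: |A| = 7, |A ∩ B| = 4; needs |A ∩ B| = 3 — false.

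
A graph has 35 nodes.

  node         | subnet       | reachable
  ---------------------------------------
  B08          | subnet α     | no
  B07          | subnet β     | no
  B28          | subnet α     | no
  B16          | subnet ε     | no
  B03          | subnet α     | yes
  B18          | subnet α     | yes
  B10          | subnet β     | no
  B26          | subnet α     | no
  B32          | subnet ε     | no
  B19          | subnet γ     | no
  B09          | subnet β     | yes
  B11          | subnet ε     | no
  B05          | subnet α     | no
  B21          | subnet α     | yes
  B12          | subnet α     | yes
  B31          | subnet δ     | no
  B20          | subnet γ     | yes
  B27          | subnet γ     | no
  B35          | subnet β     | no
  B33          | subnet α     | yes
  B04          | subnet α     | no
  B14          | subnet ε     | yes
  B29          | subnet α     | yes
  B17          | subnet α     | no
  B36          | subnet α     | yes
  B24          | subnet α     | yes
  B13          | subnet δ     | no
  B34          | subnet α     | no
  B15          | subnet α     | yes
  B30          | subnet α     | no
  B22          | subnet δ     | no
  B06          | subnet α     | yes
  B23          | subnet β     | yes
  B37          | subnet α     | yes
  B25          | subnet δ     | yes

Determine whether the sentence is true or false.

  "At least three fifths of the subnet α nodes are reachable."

False

Truth condition: |A ∩ B| / |A| ≥ 3/5.
|A| = 19, |A ∩ B| = 11, |A ∖ B| = 8.
|A ∩ B|/|A| = 11/19, so the statement is false.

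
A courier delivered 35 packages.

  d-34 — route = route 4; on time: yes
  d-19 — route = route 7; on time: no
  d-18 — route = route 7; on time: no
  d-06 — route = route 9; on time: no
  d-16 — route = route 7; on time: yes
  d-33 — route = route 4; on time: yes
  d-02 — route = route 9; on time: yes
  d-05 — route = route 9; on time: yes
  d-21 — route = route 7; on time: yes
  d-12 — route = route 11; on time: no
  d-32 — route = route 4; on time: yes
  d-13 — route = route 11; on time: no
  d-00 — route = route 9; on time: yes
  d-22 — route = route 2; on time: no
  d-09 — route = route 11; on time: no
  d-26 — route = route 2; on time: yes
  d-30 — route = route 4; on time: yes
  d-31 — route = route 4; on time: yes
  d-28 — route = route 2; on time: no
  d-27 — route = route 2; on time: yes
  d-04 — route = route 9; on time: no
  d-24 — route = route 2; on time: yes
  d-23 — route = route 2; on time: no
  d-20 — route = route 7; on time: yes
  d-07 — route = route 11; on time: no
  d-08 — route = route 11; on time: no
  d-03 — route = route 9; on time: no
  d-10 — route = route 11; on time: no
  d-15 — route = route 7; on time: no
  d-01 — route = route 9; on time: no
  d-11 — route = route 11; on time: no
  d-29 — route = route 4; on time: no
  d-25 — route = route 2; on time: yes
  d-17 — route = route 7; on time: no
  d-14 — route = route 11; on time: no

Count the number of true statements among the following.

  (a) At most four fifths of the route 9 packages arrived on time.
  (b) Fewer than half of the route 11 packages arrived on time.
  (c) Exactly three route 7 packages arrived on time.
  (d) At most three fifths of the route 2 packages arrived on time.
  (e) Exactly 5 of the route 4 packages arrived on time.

(a) route 9: |A| = 7, |A ∩ B| = 3; needs |A ∩ B| / |A| ≤ 4/5 — true.
(b) route 11: |A| = 8, |A ∩ B| = 0; needs |A ∩ B| < |A ∖ B| — true.
(c) route 7: |A| = 7, |A ∩ B| = 3; needs |A ∩ B| = 3 — true.
(d) route 2: |A| = 7, |A ∩ B| = 4; needs |A ∩ B| / |A| ≤ 3/5 — true.
(e) route 4: |A| = 6, |A ∩ B| = 5; needs |A ∩ B| = 5 — true.

5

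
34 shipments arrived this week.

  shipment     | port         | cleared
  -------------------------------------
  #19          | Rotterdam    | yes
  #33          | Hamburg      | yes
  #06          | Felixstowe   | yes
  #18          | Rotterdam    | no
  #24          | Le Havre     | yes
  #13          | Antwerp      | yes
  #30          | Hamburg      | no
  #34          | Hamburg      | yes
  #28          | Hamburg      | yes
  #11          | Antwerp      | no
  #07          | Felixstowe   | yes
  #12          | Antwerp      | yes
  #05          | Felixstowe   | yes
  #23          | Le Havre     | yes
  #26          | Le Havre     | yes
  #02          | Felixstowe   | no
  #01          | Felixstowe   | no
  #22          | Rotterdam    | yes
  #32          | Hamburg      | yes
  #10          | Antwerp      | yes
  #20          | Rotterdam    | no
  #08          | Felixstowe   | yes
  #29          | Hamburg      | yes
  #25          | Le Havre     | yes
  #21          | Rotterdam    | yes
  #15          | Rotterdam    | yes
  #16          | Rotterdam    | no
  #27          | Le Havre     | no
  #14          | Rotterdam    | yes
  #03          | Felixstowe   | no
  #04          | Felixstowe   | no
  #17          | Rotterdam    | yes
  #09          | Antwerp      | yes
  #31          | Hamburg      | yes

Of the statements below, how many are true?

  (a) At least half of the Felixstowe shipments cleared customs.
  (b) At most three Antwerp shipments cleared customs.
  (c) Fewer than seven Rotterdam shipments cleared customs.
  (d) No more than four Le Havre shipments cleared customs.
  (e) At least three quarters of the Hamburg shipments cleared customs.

(a) Felixstowe: |A| = 8, |A ∩ B| = 4; needs |A ∩ B| ≥ |A ∖ B| — true.
(b) Antwerp: |A| = 5, |A ∩ B| = 4; needs |A ∩ B| ≤ 3 — false.
(c) Rotterdam: |A| = 9, |A ∩ B| = 6; needs |A ∩ B| < 7 — true.
(d) Le Havre: |A| = 5, |A ∩ B| = 4; needs |A ∩ B| ≤ 4 — true.
(e) Hamburg: |A| = 7, |A ∩ B| = 6; needs |A ∩ B| / |A| ≥ 3/4 — true.

4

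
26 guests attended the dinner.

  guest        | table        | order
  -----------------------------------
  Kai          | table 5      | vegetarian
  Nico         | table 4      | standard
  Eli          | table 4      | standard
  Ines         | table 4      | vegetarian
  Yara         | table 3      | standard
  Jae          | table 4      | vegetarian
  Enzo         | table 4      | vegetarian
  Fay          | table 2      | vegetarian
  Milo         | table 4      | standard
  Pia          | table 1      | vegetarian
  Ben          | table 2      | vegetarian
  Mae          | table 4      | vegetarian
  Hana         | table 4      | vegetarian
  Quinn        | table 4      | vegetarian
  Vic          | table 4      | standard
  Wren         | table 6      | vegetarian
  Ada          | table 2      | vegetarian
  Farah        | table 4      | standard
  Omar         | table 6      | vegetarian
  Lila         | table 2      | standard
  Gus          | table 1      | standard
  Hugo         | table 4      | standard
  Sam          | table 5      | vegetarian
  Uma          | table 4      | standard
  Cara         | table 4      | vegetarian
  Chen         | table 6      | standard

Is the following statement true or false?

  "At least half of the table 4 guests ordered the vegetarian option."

The determiner here denotes the relation: |A ∩ B| ≥ |A ∖ B|.
A (the restrictor) = {Nico, Eli, Ines, Jae, Enzo, Milo, Mae, Hana, Quinn, Vic, Farah, Hugo, Uma, Cara}, |A| = 14.
A ∩ B = {Ines, Jae, Enzo, Mae, Hana, Quinn, Cara}, so |A ∩ B| = 7.
A ∖ B = {Nico, Eli, Milo, Vic, Farah, Hugo, Uma}, so |A ∖ B| = 7.
7 = 7, so the statement is true.

True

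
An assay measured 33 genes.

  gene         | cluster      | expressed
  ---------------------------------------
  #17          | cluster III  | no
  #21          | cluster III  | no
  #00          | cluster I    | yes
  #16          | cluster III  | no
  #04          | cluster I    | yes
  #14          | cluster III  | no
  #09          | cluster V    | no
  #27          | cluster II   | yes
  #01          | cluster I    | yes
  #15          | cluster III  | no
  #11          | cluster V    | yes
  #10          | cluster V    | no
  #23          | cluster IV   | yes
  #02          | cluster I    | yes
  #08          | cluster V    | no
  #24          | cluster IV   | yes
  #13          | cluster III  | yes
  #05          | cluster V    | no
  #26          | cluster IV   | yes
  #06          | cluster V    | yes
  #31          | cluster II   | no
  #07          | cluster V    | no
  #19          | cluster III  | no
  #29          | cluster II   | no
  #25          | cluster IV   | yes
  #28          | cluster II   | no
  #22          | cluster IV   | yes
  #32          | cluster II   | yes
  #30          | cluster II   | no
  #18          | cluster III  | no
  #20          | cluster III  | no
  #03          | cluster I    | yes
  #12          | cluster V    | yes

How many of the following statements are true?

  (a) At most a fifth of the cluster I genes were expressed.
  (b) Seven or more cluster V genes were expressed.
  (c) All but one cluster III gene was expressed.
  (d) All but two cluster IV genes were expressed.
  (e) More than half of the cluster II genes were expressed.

0

(a) cluster I: |A| = 5, |A ∩ B| = 5; needs |A ∩ B| / |A| ≤ 1/5 — false.
(b) cluster V: |A| = 8, |A ∩ B| = 3; needs |A ∩ B| ≥ 7 — false.
(c) cluster III: |A| = 9, |A ∩ B| = 1; needs |A ∖ B| = 1 — false.
(d) cluster IV: |A| = 5, |A ∩ B| = 5; needs |A ∖ B| = 2 — false.
(e) cluster II: |A| = 6, |A ∩ B| = 2; needs |A ∩ B| > |A ∖ B| — false.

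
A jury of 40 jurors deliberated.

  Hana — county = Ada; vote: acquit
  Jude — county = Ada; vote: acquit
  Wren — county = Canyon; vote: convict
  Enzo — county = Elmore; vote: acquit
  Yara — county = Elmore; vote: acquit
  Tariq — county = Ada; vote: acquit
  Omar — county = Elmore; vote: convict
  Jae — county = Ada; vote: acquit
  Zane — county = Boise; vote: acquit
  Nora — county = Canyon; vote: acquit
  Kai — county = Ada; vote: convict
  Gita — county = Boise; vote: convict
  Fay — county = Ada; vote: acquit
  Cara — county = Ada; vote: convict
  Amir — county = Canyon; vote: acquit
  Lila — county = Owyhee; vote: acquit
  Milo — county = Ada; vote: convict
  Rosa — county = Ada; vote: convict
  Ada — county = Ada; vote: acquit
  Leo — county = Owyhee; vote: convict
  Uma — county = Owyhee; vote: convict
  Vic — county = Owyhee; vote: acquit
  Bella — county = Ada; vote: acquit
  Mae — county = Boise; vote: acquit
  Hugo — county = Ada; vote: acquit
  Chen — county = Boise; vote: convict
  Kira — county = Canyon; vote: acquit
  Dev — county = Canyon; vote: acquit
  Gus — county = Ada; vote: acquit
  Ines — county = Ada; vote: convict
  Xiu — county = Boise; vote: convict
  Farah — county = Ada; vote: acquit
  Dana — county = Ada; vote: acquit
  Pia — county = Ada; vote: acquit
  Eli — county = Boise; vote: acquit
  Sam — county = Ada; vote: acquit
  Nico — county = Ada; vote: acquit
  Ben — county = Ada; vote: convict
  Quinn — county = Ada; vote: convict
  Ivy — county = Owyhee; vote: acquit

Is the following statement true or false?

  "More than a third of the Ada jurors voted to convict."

The determiner here denotes the relation: |A ∩ B| / |A| > 1/3.
|A| = 21, |A ∩ B| = 7, |A ∖ B| = 14.
|A ∩ B|/|A| = 7/21, so the statement is false.

False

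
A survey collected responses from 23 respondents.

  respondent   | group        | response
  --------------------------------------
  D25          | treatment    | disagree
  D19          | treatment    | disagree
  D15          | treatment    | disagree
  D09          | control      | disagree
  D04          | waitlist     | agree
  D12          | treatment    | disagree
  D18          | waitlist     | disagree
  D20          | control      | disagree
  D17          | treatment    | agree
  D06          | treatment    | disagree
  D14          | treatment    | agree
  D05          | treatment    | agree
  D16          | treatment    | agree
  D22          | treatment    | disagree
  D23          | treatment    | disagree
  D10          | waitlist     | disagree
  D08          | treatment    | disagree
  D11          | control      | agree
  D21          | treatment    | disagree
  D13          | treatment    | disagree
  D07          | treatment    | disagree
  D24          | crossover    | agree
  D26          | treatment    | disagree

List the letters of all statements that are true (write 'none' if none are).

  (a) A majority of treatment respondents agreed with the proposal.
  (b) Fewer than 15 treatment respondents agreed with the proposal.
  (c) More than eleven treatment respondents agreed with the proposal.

(b)

|A| = 16, |A ∩ B| = 4, |A ∖ B| = 12.
(a) |A ∩ B| > |A ∖ B|: fails.
(b) |A ∩ B| < 15: holds.
(c) |A ∩ B| > 11: fails.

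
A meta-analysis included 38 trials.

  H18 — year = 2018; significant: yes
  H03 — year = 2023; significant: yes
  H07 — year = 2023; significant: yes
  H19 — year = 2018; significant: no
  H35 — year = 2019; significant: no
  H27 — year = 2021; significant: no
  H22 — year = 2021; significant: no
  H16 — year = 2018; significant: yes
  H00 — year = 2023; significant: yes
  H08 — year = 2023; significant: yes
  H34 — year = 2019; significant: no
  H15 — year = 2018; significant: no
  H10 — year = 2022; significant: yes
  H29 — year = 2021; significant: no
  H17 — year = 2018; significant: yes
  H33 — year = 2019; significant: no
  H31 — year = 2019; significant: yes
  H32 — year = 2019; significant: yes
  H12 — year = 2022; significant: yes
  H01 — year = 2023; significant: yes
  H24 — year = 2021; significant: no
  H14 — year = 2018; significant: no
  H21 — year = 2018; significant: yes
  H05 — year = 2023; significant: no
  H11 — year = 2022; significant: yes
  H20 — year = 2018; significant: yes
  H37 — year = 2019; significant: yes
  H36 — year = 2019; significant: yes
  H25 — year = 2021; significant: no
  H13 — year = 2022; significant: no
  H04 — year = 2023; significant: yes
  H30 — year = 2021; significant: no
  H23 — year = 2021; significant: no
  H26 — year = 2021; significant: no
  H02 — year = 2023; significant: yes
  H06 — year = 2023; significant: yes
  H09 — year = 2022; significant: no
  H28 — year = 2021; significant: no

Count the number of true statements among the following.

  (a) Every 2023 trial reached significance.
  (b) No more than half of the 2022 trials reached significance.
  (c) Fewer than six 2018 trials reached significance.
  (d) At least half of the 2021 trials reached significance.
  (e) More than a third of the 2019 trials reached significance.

2

(a) 2023: |A| = 9, |A ∩ B| = 8; needs A ⊆ B, i.e. every element of A is in B (|A ∖ B| = 0) — false.
(b) 2022: |A| = 5, |A ∩ B| = 3; needs |A ∩ B| ≤ |A ∖ B| — false.
(c) 2018: |A| = 8, |A ∩ B| = 5; needs |A ∩ B| < 6 — true.
(d) 2021: |A| = 9, |A ∩ B| = 0; needs |A ∩ B| ≥ |A ∖ B| — false.
(e) 2019: |A| = 7, |A ∩ B| = 4; needs |A ∩ B| / |A| > 1/3 — true.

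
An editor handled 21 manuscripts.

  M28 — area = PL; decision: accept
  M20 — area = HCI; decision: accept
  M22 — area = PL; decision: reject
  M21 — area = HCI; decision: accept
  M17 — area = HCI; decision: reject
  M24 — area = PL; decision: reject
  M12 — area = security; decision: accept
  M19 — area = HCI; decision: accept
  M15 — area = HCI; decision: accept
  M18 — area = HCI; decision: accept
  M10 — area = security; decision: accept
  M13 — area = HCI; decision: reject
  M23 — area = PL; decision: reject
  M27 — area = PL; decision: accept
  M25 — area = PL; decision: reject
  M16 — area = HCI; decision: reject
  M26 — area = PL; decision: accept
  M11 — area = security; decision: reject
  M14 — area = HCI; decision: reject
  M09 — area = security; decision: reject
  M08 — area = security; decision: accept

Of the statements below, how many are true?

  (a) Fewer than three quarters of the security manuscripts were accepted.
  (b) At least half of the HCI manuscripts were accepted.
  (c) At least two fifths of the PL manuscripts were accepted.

(a) security: |A| = 5, |A ∩ B| = 3; needs |A ∩ B| / |A| < 3/4 — true.
(b) HCI: |A| = 9, |A ∩ B| = 5; needs |A ∩ B| ≥ |A ∖ B| — true.
(c) PL: |A| = 7, |A ∩ B| = 3; needs |A ∩ B| / |A| ≥ 2/5 — true.

3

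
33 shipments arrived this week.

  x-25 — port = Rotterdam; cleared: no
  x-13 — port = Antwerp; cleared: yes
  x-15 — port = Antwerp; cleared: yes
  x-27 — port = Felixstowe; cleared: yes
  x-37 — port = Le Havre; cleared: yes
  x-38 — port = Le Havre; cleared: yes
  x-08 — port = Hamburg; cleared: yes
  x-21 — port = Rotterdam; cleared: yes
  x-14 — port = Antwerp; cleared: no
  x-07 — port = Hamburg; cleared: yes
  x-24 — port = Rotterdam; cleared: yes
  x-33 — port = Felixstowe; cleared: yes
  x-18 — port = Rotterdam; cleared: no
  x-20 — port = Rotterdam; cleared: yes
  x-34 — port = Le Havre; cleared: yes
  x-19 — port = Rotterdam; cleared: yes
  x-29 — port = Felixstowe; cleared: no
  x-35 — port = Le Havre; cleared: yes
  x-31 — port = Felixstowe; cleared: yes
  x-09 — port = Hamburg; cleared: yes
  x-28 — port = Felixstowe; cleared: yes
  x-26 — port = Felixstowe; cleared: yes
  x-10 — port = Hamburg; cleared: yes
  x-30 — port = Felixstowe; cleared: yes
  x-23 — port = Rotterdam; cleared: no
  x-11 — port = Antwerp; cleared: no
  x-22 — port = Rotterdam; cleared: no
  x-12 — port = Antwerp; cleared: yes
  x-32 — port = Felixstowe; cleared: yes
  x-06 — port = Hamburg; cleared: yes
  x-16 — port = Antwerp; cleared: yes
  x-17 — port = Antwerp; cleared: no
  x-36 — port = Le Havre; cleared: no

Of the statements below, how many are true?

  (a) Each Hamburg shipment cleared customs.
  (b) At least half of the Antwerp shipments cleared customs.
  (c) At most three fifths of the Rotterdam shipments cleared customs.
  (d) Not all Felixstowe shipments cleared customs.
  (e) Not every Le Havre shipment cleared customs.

(a) Hamburg: |A| = 5, |A ∩ B| = 5; needs A ⊆ B, i.e. every element of A is in B (|A ∖ B| = 0) — true.
(b) Antwerp: |A| = 7, |A ∩ B| = 4; needs |A ∩ B| ≥ |A ∖ B| — true.
(c) Rotterdam: |A| = 8, |A ∩ B| = 4; needs |A ∩ B| / |A| ≤ 3/5 — true.
(d) Felixstowe: |A| = 8, |A ∩ B| = 7; needs A ⊄ B (|A ∖ B| ≥ 1) — true.
(e) Le Havre: |A| = 5, |A ∩ B| = 4; needs A ⊄ B (|A ∖ B| ≥ 1) — true.

5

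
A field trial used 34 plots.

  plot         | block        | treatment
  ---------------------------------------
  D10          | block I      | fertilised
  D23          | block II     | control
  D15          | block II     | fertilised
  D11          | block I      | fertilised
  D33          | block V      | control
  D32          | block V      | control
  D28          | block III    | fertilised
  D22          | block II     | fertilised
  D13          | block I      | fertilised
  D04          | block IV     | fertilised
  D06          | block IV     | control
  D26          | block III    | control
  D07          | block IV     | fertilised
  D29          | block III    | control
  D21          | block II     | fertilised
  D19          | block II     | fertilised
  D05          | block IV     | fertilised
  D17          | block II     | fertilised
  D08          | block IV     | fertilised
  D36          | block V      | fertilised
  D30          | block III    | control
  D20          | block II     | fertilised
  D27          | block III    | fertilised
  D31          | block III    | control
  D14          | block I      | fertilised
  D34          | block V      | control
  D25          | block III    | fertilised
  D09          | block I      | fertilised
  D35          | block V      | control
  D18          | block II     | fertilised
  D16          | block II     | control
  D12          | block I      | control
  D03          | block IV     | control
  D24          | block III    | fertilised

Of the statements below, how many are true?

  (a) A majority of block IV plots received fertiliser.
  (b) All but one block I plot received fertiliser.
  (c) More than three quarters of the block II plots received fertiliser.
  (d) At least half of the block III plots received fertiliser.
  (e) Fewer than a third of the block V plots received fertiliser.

5

(a) block IV: |A| = 6, |A ∩ B| = 4; needs |A ∩ B| > |A ∖ B| — true.
(b) block I: |A| = 6, |A ∩ B| = 5; needs |A ∖ B| = 1 — true.
(c) block II: |A| = 9, |A ∩ B| = 7; needs |A ∩ B| / |A| > 3/4 — true.
(d) block III: |A| = 8, |A ∩ B| = 4; needs |A ∩ B| ≥ |A ∖ B| — true.
(e) block V: |A| = 5, |A ∩ B| = 1; needs |A ∩ B| / |A| < 1/3 — true.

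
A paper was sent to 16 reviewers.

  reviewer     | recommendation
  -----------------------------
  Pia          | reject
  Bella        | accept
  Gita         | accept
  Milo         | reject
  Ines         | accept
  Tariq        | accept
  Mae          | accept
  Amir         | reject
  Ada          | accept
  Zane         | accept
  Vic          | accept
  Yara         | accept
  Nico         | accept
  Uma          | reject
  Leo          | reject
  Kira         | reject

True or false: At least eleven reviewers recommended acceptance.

The determiner here denotes the relation: |A ∩ B| ≥ 11.
|A| = 16, |A ∩ B| = 10, |A ∖ B| = 6.
|A ∩ B| = 10, so the statement is false.

False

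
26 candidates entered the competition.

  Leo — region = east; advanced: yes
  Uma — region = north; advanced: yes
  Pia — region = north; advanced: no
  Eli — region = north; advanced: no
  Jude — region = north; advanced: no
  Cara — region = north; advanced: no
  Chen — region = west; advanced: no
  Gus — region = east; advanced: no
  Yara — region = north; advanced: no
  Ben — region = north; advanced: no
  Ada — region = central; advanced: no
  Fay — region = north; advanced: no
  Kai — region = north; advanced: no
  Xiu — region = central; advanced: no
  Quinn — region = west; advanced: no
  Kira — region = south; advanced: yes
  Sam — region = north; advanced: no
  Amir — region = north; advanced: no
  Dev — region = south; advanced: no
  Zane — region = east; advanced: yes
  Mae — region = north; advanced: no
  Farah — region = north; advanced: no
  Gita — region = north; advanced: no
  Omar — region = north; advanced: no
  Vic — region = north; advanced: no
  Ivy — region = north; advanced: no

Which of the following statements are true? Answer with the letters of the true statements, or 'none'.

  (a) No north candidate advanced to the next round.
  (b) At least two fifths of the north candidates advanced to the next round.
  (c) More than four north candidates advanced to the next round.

none

|A| = 17, |A ∩ B| = 1, |A ∖ B| = 16.
(a) A ∩ B = ∅ (|A ∩ B| = 0): fails.
(b) |A ∩ B| / |A| ≥ 2/5: fails.
(c) |A ∩ B| > 4: fails.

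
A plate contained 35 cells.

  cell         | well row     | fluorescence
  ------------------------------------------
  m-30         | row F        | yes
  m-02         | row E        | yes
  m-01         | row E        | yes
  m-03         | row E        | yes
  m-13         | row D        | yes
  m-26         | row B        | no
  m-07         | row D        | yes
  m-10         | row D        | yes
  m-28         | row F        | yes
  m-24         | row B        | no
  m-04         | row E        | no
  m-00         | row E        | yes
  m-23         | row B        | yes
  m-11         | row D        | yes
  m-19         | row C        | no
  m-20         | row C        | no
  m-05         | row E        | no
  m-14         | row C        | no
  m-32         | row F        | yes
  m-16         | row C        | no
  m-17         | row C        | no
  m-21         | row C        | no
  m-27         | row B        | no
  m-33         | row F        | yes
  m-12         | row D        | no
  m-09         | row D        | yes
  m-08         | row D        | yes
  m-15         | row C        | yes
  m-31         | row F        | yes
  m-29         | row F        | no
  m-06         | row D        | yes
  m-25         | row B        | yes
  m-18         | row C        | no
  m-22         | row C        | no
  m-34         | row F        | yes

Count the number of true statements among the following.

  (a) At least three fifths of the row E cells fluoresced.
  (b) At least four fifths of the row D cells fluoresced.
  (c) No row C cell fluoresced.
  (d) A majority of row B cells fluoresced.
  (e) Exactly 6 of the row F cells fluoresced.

(a) row E: |A| = 6, |A ∩ B| = 4; needs |A ∩ B| / |A| ≥ 3/5 — true.
(b) row D: |A| = 8, |A ∩ B| = 7; needs |A ∩ B| / |A| ≥ 4/5 — true.
(c) row C: |A| = 9, |A ∩ B| = 1; needs A ∩ B = ∅ (|A ∩ B| = 0) — false.
(d) row B: |A| = 5, |A ∩ B| = 2; needs |A ∩ B| > |A ∖ B| — false.
(e) row F: |A| = 7, |A ∩ B| = 6; needs |A ∩ B| = 6 — true.

3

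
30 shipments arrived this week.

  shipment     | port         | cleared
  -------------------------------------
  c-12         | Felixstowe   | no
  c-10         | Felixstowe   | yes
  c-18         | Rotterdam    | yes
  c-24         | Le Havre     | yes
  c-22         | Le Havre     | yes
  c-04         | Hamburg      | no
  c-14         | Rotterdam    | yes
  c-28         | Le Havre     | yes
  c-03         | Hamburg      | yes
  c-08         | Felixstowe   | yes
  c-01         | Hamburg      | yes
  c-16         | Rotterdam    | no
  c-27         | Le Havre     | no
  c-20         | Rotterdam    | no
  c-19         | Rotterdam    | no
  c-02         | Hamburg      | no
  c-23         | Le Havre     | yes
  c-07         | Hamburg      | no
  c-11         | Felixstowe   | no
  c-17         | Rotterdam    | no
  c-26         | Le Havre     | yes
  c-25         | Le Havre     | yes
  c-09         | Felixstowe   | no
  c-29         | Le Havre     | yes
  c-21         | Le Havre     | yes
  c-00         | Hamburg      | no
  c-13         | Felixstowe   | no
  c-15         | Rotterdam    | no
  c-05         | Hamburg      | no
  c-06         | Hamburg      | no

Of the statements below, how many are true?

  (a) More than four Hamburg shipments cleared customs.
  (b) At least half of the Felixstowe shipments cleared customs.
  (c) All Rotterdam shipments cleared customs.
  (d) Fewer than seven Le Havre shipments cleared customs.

(a) Hamburg: |A| = 8, |A ∩ B| = 2; needs |A ∩ B| > 4 — false.
(b) Felixstowe: |A| = 6, |A ∩ B| = 2; needs |A ∩ B| ≥ |A ∖ B| — false.
(c) Rotterdam: |A| = 7, |A ∩ B| = 2; needs A ⊆ B, i.e. every element of A is in B (|A ∖ B| = 0) — false.
(d) Le Havre: |A| = 9, |A ∩ B| = 8; needs |A ∩ B| < 7 — false.

0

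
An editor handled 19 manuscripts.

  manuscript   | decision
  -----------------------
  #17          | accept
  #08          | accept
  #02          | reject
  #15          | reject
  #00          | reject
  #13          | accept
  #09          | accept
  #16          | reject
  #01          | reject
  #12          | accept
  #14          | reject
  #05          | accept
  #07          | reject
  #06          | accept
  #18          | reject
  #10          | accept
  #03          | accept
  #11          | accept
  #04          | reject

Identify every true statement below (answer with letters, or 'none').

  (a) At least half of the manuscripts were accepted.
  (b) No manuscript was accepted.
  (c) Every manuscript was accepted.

(a)

|A| = 19, |A ∩ B| = 10, |A ∖ B| = 9.
(a) |A ∩ B| ≥ |A ∖ B|: holds.
(b) A ∩ B = ∅ (|A ∩ B| = 0): fails.
(c) A ⊆ B, i.e. every element of A is in B (|A ∖ B| = 0): fails.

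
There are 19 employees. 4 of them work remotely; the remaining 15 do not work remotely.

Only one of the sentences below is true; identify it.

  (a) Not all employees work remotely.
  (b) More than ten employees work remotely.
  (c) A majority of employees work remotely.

|A| = 19, |A ∩ B| = 4, |A ∖ B| = 15.
(a) requires A ⊄ B (|A ∖ B| ≥ 1): true.
(b) requires |A ∩ B| > 10: false.
(c) requires |A ∩ B| > |A ∖ B|: false.

(a)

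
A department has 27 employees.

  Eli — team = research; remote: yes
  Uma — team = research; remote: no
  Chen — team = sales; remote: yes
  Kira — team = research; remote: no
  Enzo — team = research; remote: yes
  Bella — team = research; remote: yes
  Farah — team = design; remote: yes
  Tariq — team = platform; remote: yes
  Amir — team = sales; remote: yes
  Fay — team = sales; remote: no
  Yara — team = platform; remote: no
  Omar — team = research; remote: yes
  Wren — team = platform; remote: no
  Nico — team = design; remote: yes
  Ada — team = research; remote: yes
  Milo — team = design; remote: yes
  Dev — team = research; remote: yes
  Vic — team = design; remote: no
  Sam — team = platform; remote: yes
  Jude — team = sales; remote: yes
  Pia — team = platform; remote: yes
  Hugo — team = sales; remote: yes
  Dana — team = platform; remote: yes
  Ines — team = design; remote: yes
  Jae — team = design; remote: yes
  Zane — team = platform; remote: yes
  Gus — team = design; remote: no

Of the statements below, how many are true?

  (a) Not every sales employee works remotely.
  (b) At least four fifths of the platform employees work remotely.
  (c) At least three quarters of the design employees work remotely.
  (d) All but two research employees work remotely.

2

(a) sales: |A| = 5, |A ∩ B| = 4; needs A ⊄ B (|A ∖ B| ≥ 1) — true.
(b) platform: |A| = 7, |A ∩ B| = 5; needs |A ∩ B| / |A| ≥ 4/5 — false.
(c) design: |A| = 7, |A ∩ B| = 5; needs |A ∩ B| / |A| ≥ 3/4 — false.
(d) research: |A| = 8, |A ∩ B| = 6; needs |A ∖ B| = 2 — true.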